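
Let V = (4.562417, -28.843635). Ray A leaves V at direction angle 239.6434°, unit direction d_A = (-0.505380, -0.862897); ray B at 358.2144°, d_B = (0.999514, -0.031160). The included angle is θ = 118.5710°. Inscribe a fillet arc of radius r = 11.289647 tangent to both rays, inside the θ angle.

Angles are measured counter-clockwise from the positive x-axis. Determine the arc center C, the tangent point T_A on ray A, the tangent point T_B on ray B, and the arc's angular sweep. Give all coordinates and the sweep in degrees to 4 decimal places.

bisector direction at 298.9289° = (0.483724,-0.875221)
center distance |VC| = r/sin(θ/2) = 11.289647/sin(59.2855°) = 13.131726
C = V + |VC|·bis = (10.9145,-40.3368)
T_A = V + ((C−V)·d_A)·d_A = V + 6.7072·d_A = (1.1727,-34.6312)
T_B = V + ((C−V)·d_B)·d_B = V + 6.7072·d_B = (11.2663,-29.0526)
sweep = 180° − θ = 61.4290°

center=(10.9145,-40.3368) T_A=(1.1727,-34.6312) T_B=(11.2663,-29.0526) sweep=61.4290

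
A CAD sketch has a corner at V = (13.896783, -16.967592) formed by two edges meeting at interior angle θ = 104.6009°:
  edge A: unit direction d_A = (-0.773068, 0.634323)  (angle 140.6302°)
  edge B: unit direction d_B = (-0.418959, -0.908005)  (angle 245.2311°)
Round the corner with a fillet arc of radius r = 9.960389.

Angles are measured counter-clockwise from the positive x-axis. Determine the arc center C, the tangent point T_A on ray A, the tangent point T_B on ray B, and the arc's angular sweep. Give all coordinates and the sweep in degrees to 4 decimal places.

bisector direction at 192.9307° = (-0.974642,-0.223772)
center distance |VC| = r/sin(θ/2) = 9.960389/sin(52.3004°) = 12.588514
C = V + |VC|·bis = (1.6275,-19.7845)
T_A = V + ((C−V)·d_A)·d_A = V + 7.6981·d_A = (7.9456,-12.0845)
T_B = V + ((C−V)·d_B)·d_B = V + 7.6981·d_B = (10.6716,-23.9575)
sweep = 180° − θ = 75.3991°

center=(1.6275,-19.7845) T_A=(7.9456,-12.0845) T_B=(10.6716,-23.9575) sweep=75.3991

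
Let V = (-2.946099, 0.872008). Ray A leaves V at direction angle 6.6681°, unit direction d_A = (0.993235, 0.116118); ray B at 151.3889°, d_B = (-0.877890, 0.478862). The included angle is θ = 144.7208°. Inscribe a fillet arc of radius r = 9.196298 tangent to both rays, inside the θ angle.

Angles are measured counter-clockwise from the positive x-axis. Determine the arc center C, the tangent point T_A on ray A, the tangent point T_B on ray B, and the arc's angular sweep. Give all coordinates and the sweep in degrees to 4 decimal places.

center=(-1.1095,10.3457) T_A=(-0.0416,1.2116) T_B=(-5.5133,2.2723) sweep=35.2792

bisector direction at 79.0285° = (0.190321,0.981722)
center distance |VC| = r/sin(θ/2) = 9.196298/sin(72.3604°) = 9.650028
C = V + |VC|·bis = (-1.1095,10.3457)
T_A = V + ((C−V)·d_A)·d_A = V + 2.9242·d_A = (-0.0416,1.2116)
T_B = V + ((C−V)·d_B)·d_B = V + 2.9242·d_B = (-5.5133,2.2723)
sweep = 180° − θ = 35.2792°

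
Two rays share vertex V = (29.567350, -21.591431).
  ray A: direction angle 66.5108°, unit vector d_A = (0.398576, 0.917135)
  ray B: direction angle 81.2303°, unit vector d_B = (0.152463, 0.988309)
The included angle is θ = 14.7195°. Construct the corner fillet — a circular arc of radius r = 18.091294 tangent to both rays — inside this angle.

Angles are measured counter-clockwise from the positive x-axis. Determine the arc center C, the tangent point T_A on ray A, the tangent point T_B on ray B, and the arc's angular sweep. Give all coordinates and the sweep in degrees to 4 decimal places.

bisector direction at 73.8706° = (0.277808,0.960636)
center distance |VC| = r/sin(θ/2) = 18.091294/sin(7.3598°) = 141.229090
C = V + |VC|·bis = (68.8020,114.0784)
T_A = V + ((C−V)·d_A)·d_A = V + 140.0656·d_A = (85.3941,106.8676)
T_B = V + ((C−V)·d_B)·d_B = V + 140.0656·d_B = (50.9222,116.8366)
sweep = 180° − θ = 165.2805°

center=(68.8020,114.0784) T_A=(85.3941,106.8676) T_B=(50.9222,116.8366) sweep=165.2805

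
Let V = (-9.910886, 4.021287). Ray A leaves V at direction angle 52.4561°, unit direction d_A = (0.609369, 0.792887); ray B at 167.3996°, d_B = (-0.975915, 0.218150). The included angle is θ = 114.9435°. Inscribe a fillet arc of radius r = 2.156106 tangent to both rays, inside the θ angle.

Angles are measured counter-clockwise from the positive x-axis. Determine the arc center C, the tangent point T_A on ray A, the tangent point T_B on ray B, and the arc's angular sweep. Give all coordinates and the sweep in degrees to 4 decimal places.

bisector direction at 109.9279° = (-0.340837,0.940123)
center distance |VC| = r/sin(θ/2) = 2.156106/sin(57.4718°) = 2.557275
C = V + |VC|·bis = (-10.7825,6.4254)
T_A = V + ((C−V)·d_A)·d_A = V + 1.3751·d_A = (-9.0730,5.1116)
T_B = V + ((C−V)·d_B)·d_B = V + 1.3751·d_B = (-11.2529,4.3213)
sweep = 180° − θ = 65.0565°

center=(-10.7825,6.4254) T_A=(-9.0730,5.1116) T_B=(-11.2529,4.3213) sweep=65.0565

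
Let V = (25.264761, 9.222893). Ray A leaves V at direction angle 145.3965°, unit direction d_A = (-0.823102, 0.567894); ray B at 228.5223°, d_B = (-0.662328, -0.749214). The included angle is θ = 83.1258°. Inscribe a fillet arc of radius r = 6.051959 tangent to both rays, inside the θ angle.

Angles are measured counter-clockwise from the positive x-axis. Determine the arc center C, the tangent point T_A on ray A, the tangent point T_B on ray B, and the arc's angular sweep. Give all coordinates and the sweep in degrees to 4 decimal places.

bisector direction at 186.9594° = (-0.992632,-0.121166)
center distance |VC| = r/sin(θ/2) = 6.051959/sin(41.5629°) = 9.122064
C = V + |VC|·bis = (16.2099,8.1176)
T_A = V + ((C−V)·d_A)·d_A = V + 6.8254·d_A = (19.6468,13.0990)
T_B = V + ((C−V)·d_B)·d_B = V + 6.8254·d_B = (20.7441,4.1092)
sweep = 180° − θ = 96.8742°

center=(16.2099,8.1176) T_A=(19.6468,13.0990) T_B=(20.7441,4.1092) sweep=96.8742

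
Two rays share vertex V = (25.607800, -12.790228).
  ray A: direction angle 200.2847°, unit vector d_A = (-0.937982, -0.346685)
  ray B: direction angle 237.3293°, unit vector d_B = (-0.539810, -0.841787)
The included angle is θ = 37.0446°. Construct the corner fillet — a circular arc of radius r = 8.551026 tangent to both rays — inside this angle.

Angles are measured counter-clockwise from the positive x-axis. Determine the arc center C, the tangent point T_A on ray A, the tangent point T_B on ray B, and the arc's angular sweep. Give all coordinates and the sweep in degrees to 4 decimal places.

center=(4.6319,-29.6595) T_A=(1.6674,-21.6388) T_B=(11.8301,-34.2754) sweep=142.9554

bisector direction at 218.8070° = (-0.779261,-0.626699)
center distance |VC| = r/sin(θ/2) = 8.551026/sin(18.5223°) = 26.917637
C = V + |VC|·bis = (4.6319,-29.6595)
T_A = V + ((C−V)·d_A)·d_A = V + 25.5233·d_A = (1.6674,-21.6388)
T_B = V + ((C−V)·d_B)·d_B = V + 25.5233·d_B = (11.8301,-34.2754)
sweep = 180° − θ = 142.9554°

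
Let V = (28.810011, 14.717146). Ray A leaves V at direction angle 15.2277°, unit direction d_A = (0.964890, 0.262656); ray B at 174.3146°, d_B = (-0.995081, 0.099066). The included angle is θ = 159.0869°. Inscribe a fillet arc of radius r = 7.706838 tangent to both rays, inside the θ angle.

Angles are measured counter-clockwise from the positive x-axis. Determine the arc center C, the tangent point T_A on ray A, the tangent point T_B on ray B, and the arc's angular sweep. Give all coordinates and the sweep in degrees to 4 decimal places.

center=(28.1582,22.5270) T_A=(30.1824,15.0907) T_B=(27.3947,14.8581) sweep=20.9131

bisector direction at 94.7712° = (-0.083176,0.996535)
center distance |VC| = r/sin(θ/2) = 7.706838/sin(79.5435°) = 7.836988
C = V + |VC|·bis = (28.1582,22.5270)
T_A = V + ((C−V)·d_A)·d_A = V + 1.4223·d_A = (30.1824,15.0907)
T_B = V + ((C−V)·d_B)·d_B = V + 1.4223·d_B = (27.3947,14.8581)
sweep = 180° − θ = 20.9131°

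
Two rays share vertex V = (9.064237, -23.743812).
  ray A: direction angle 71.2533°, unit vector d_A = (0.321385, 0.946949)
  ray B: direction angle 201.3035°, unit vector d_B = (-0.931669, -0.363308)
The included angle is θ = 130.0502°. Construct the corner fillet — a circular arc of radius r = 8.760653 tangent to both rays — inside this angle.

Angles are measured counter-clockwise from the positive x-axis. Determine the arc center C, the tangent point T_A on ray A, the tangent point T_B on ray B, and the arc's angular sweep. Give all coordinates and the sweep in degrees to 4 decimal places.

center=(2.0798,-17.0643) T_A=(10.3756,-19.8798) T_B=(5.2626,-25.2263) sweep=49.9498

bisector direction at 136.2784° = (-0.722707,0.691155)
center distance |VC| = r/sin(θ/2) = 8.760653/sin(65.0251°) = 9.664338
C = V + |VC|·bis = (2.0798,-17.0643)
T_A = V + ((C−V)·d_A)·d_A = V + 4.0805·d_A = (10.3756,-19.8798)
T_B = V + ((C−V)·d_B)·d_B = V + 4.0805·d_B = (5.2626,-25.2263)
sweep = 180° − θ = 49.9498°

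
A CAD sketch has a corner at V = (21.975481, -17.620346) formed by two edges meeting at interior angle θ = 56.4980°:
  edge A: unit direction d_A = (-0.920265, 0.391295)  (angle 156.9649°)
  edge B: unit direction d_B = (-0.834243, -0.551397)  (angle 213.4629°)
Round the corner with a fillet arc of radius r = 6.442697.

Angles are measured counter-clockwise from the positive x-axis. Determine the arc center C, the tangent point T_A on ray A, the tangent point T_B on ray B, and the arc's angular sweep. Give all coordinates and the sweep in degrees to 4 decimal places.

bisector direction at 185.2139° = (-0.995862,-0.090874)
center distance |VC| = r/sin(θ/2) = 6.442697/sin(28.2490°) = 13.612167
C = V + |VC|·bis = (8.4196,-18.8573)
T_A = V + ((C−V)·d_A)·d_A = V + 11.9909·d_A = (10.9406,-12.9283)
T_B = V + ((C−V)·d_B)·d_B = V + 11.9909·d_B = (11.9721,-24.2321)
sweep = 180° − θ = 123.5020°

center=(8.4196,-18.8573) T_A=(10.9406,-12.9283) T_B=(11.9721,-24.2321) sweep=123.5020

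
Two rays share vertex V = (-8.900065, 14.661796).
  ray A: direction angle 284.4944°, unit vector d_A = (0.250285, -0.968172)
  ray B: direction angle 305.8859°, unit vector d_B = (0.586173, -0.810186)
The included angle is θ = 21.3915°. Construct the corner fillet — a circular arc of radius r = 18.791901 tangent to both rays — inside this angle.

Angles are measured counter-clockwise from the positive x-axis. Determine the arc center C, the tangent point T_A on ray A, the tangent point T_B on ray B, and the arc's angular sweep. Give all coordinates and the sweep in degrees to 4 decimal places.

center=(34.1956,-76.9620) T_A=(16.0018,-81.6653) T_B=(49.4205,-65.9467) sweep=158.6085

bisector direction at 295.1902° = (0.425624,-0.904900)
center distance |VC| = r/sin(θ/2) = 18.791901/sin(10.6958°) = 101.252888
C = V + |VC|·bis = (34.1956,-76.9620)
T_A = V + ((C−V)·d_A)·d_A = V + 99.4938·d_A = (16.0018,-81.6653)
T_B = V + ((C−V)·d_B)·d_B = V + 99.4938·d_B = (49.4205,-65.9467)
sweep = 180° − θ = 158.6085°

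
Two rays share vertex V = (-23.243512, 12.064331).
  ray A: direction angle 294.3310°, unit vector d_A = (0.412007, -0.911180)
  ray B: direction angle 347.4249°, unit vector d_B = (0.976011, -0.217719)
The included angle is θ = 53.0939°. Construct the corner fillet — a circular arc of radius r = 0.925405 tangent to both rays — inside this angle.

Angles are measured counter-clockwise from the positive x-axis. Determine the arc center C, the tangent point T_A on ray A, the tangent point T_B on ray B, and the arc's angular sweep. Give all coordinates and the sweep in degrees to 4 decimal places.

center=(-21.6372,10.7578) T_A=(-22.4804,10.3766) T_B=(-21.4357,11.6611) sweep=126.9061

bisector direction at 320.8779° = (0.775804,-0.630974)
center distance |VC| = r/sin(θ/2) = 0.925405/sin(26.5469°) = 2.070577
C = V + |VC|·bis = (-21.6372,10.7578)
T_A = V + ((C−V)·d_A)·d_A = V + 1.8523·d_A = (-22.4804,10.3766)
T_B = V + ((C−V)·d_B)·d_B = V + 1.8523·d_B = (-21.4357,11.6611)
sweep = 180° − θ = 126.9061°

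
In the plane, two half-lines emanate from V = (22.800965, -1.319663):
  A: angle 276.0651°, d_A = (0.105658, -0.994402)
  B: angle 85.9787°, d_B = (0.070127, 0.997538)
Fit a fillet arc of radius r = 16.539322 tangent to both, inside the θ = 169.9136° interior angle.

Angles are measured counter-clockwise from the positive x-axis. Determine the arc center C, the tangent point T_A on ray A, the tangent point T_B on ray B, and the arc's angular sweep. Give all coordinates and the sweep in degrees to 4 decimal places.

center=(39.4019,-1.0235) T_A=(22.9552,-2.7711) T_B=(22.9033,0.1363) sweep=10.0864

bisector direction at 1.0219° = (0.999841,0.017835)
center distance |VC| = r/sin(θ/2) = 16.539322/sin(84.9568°) = 16.603599
C = V + |VC|·bis = (39.4019,-1.0235)
T_A = V + ((C−V)·d_A)·d_A = V + 1.4596·d_A = (22.9552,-2.7711)
T_B = V + ((C−V)·d_B)·d_B = V + 1.4596·d_B = (22.9033,0.1363)
sweep = 180° − θ = 10.0864°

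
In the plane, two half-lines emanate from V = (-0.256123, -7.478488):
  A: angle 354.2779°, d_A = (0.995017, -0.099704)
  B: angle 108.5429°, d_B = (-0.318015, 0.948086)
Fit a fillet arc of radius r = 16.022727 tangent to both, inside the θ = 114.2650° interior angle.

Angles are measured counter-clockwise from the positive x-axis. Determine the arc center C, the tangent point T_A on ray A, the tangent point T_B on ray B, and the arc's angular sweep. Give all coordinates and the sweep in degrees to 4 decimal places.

bisector direction at 51.4104° = (0.623738,0.781634)
center distance |VC| = r/sin(θ/2) = 16.022727/sin(57.1325°) = 19.076314
C = V + |VC|·bis = (11.6425,7.4322)
T_A = V + ((C−V)·d_A)·d_A = V + 10.3527·d_A = (10.0450,-8.5107)
T_B = V + ((C−V)·d_B)·d_B = V + 10.3527·d_B = (-3.5484,2.3367)
sweep = 180° − θ = 65.7350°

center=(11.6425,7.4322) T_A=(10.0450,-8.5107) T_B=(-3.5484,2.3367) sweep=65.7350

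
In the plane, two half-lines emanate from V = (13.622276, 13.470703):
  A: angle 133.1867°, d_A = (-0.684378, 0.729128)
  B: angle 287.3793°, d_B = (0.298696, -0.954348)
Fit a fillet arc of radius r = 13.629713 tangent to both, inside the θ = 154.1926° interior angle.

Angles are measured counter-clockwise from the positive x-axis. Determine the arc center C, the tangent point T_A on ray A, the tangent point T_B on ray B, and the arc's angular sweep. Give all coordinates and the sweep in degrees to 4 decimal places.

bisector direction at 210.2830° = (-0.863545,-0.504271)
center distance |VC| = r/sin(θ/2) = 13.629713/sin(77.0963°) = 13.982824
C = V + |VC|·bis = (1.5475,6.4196)
T_A = V + ((C−V)·d_A)·d_A = V + 3.1225·d_A = (11.4853,15.7474)
T_B = V + ((C−V)·d_B)·d_B = V + 3.1225·d_B = (14.5550,10.4907)
sweep = 180° − θ = 25.8074°

center=(1.5475,6.4196) T_A=(11.4853,15.7474) T_B=(14.5550,10.4907) sweep=25.8074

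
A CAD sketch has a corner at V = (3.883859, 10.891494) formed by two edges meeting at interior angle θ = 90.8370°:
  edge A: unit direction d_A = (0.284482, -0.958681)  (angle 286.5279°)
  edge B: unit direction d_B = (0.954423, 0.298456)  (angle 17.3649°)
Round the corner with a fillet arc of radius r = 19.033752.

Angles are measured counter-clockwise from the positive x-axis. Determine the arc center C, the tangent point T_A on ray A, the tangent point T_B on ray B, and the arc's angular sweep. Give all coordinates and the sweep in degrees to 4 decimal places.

bisector direction at 331.9464° = (0.882508,-0.470297)
center distance |VC| = r/sin(θ/2) = 19.033752/sin(45.4185°) = 26.723312
C = V + |VC|·bis = (27.4674,-1.6764)
T_A = V + ((C−V)·d_A)·d_A = V + 18.7577·d_A = (9.2201,-7.0912)
T_B = V + ((C−V)·d_B)·d_B = V + 18.7577·d_B = (21.7867,16.4898)
sweep = 180° − θ = 89.1630°

center=(27.4674,-1.6764) T_A=(9.2201,-7.0912) T_B=(21.7867,16.4898) sweep=89.1630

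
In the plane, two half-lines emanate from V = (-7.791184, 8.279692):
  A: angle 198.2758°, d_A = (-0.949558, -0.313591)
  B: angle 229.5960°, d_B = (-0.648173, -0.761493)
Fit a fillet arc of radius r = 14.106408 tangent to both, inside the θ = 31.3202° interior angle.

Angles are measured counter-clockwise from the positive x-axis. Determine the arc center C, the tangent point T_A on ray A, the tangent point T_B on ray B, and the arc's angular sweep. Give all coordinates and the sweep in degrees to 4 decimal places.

bisector direction at 213.9359° = (-0.829663,-0.558265)
center distance |VC| = r/sin(θ/2) = 14.106408/sin(15.6601°) = 52.259509
C = V + |VC|·bis = (-51.1489,-20.8950)
T_A = V + ((C−V)·d_A)·d_A = V + 50.3196·d_A = (-55.5726,-7.5001)
T_B = V + ((C−V)·d_B)·d_B = V + 50.3196·d_B = (-40.4070,-30.0384)
sweep = 180° − θ = 148.6798°

center=(-51.1489,-20.8950) T_A=(-55.5726,-7.5001) T_B=(-40.4070,-30.0384) sweep=148.6798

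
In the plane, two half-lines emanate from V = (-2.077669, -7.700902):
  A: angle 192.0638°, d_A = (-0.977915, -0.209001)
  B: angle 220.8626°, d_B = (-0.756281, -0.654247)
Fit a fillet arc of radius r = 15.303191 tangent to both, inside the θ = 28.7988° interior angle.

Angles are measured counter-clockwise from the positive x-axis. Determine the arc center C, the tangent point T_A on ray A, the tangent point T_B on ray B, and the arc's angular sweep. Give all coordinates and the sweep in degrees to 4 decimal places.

center=(-57.1675,-35.1235) T_A=(-60.3659,-20.1583) T_B=(-47.1555,-46.6970) sweep=151.2012

bisector direction at 206.4632° = (-0.895221,-0.445623)
center distance |VC| = r/sin(θ/2) = 15.303191/sin(14.3994°) = 61.537746
C = V + |VC|·bis = (-57.1675,-35.1235)
T_A = V + ((C−V)·d_A)·d_A = V + 59.6046·d_A = (-60.3659,-20.1583)
T_B = V + ((C−V)·d_B)·d_B = V + 59.6046·d_B = (-47.1555,-46.6970)
sweep = 180° − θ = 151.2012°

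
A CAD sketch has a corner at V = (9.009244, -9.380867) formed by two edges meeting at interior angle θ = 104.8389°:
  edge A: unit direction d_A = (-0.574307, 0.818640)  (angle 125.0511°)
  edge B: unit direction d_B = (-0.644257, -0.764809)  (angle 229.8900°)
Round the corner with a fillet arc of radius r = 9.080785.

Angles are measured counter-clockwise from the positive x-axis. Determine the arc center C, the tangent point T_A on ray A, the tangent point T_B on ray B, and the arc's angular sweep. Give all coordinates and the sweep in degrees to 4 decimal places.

center=(-2.4380,-8.8752) T_A=(4.9959,-3.6600) T_B=(4.5070,-14.7255) sweep=75.1611

bisector direction at 177.4706° = (-0.999026,0.044133)
center distance |VC| = r/sin(θ/2) = 9.080785/sin(52.4194°) = 11.458451
C = V + |VC|·bis = (-2.4380,-8.8752)
T_A = V + ((C−V)·d_A)·d_A = V + 6.9882·d_A = (4.9959,-3.6600)
T_B = V + ((C−V)·d_B)·d_B = V + 6.9882·d_B = (4.5070,-14.7255)
sweep = 180° − θ = 75.1611°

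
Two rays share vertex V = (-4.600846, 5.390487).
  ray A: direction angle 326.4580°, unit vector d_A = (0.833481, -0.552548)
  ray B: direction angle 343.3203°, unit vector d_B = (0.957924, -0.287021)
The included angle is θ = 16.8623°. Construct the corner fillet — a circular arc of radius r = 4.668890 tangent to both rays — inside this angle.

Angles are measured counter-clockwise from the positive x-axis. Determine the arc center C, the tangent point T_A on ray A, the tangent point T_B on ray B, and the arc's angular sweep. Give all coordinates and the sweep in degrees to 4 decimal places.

bisector direction at 334.8892° = (0.905488,-0.424371)
center distance |VC| = r/sin(θ/2) = 4.668890/sin(8.4312°) = 31.843289
C = V + |VC|·bis = (24.2329,-8.1229)
T_A = V + ((C−V)·d_A)·d_A = V + 31.4992·d_A = (21.6531,-12.0143)
T_B = V + ((C−V)·d_B)·d_B = V + 31.4992·d_B = (25.5730,-3.6504)
sweep = 180° − θ = 163.1377°

center=(24.2329,-8.1229) T_A=(21.6531,-12.0143) T_B=(25.5730,-3.6504) sweep=163.1377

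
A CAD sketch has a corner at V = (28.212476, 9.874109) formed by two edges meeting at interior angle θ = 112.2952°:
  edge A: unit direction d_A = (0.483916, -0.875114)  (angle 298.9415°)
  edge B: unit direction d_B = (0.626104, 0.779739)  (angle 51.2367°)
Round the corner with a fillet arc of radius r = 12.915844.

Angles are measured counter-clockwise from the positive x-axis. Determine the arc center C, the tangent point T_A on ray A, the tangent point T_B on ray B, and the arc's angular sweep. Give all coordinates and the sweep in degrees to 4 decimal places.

bisector direction at 355.0891° = (0.996329,-0.085606)
center distance |VC| = r/sin(θ/2) = 12.915844/sin(56.1476°) = 15.552351
C = V + |VC|·bis = (43.7077,8.5427)
T_A = V + ((C−V)·d_A)·d_A = V + 8.6635·d_A = (32.4049,2.2925)
T_B = V + ((C−V)·d_B)·d_B = V + 8.6635·d_B = (33.6367,16.6294)
sweep = 180° − θ = 67.7048°

center=(43.7077,8.5427) T_A=(32.4049,2.2925) T_B=(33.6367,16.6294) sweep=67.7048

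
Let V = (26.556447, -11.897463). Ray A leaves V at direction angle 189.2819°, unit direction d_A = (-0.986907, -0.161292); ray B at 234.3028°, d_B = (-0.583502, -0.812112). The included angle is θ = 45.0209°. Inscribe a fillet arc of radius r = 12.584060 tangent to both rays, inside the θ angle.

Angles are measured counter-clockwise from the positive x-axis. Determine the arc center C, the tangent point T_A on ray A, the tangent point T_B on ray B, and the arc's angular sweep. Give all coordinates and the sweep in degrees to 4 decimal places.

center=(-1.3812,-29.2144) T_A=(-3.4109,-16.7951) T_B=(8.8385,-36.5572) sweep=134.9791

bisector direction at 211.7923° = (-0.849963,-0.526842)
center distance |VC| = r/sin(θ/2) = 12.584060/sin(22.5104°) = 32.869261
C = V + |VC|·bis = (-1.3812,-29.2144)
T_A = V + ((C−V)·d_A)·d_A = V + 30.3649·d_A = (-3.4109,-16.7951)
T_B = V + ((C−V)·d_B)·d_B = V + 30.3649·d_B = (8.8385,-36.5572)
sweep = 180° − θ = 134.9791°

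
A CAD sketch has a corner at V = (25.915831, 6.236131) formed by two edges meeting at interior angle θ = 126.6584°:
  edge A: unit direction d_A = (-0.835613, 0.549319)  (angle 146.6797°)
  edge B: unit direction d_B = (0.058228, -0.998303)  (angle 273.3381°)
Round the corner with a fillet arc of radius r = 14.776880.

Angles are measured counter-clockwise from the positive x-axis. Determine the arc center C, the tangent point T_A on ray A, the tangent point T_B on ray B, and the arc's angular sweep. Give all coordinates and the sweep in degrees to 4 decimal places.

bisector direction at 210.0089° = (-0.865948,-0.500135)
center distance |VC| = r/sin(θ/2) = 14.776880/sin(63.3292°) = 16.536343
C = V + |VC|·bis = (11.5962,-2.0343)
T_A = V + ((C−V)·d_A)·d_A = V + 7.4226·d_A = (19.7134,10.3135)
T_B = V + ((C−V)·d_B)·d_B = V + 7.4226·d_B = (26.3480,-1.1738)
sweep = 180° − θ = 53.3416°

center=(11.5962,-2.0343) T_A=(19.7134,10.3135) T_B=(26.3480,-1.1738) sweep=53.3416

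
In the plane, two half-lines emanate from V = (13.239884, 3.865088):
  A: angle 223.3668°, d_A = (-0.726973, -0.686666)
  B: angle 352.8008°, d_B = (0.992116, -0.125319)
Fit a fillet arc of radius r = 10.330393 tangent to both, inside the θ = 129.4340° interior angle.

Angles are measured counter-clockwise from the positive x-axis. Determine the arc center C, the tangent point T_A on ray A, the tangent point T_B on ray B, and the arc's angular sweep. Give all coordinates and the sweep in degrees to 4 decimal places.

bisector direction at 288.0838° = (0.310408,-0.950604)
center distance |VC| = r/sin(θ/2) = 10.330393/sin(64.7170°) = 11.424781
C = V + |VC|·bis = (16.7862,-6.9953)
T_A = V + ((C−V)·d_A)·d_A = V + 4.8794·d_A = (9.6927,0.5146)
T_B = V + ((C−V)·d_B)·d_B = V + 4.8794·d_B = (18.0808,3.2536)
sweep = 180° − θ = 50.5660°

center=(16.7862,-6.9953) T_A=(9.6927,0.5146) T_B=(18.0808,3.2536) sweep=50.5660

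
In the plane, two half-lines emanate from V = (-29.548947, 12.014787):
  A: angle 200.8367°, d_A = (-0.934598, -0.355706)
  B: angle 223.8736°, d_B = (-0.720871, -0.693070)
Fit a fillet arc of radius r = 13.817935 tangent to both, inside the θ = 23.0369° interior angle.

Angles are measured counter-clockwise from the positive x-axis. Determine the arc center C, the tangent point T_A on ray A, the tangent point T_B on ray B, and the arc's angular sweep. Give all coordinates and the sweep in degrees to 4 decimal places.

bisector direction at 212.3552° = (-0.844747,-0.535166)
center distance |VC| = r/sin(θ/2) = 13.817935/sin(11.5184°) = 69.199192
C = V + |VC|·bis = (-88.0048,-25.0182)
T_A = V + ((C−V)·d_A)·d_A = V + 67.8056·d_A = (-92.9199,-12.1040)
T_B = V + ((C−V)·d_B)·d_B = V + 67.8056·d_B = (-78.4280,-34.9792)
sweep = 180° − θ = 156.9631°

center=(-88.0048,-25.0182) T_A=(-92.9199,-12.1040) T_B=(-78.4280,-34.9792) sweep=156.9631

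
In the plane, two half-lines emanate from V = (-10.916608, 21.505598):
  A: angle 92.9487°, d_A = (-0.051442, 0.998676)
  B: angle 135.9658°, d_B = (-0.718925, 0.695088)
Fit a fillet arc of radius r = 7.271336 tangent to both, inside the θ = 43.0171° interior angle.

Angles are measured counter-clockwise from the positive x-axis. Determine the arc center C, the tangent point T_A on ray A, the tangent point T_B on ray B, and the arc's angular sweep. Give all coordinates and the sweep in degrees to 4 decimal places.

center=(-19.1275,39.5584) T_A=(-11.8658,39.9325) T_B=(-24.1817,34.3309) sweep=136.9829

bisector direction at 114.4573° = (-0.414014,0.910270)
center distance |VC| = r/sin(θ/2) = 7.271336/sin(21.5085°) = 19.832355
C = V + |VC|·bis = (-19.1275,39.5584)
T_A = V + ((C−V)·d_A)·d_A = V + 18.4513·d_A = (-11.8658,39.9325)
T_B = V + ((C−V)·d_B)·d_B = V + 18.4513·d_B = (-24.1817,34.3309)
sweep = 180° − θ = 136.9829°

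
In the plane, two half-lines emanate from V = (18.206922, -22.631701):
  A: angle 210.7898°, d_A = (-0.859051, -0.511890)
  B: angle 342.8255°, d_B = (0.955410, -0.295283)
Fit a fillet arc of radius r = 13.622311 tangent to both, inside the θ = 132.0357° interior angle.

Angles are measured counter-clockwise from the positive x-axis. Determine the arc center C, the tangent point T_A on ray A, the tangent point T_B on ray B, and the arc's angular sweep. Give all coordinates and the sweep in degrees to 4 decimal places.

bisector direction at 276.8077° = (0.118537,-0.992950)
center distance |VC| = r/sin(θ/2) = 13.622311/sin(66.0178°) = 14.909409
C = V + |VC|·bis = (19.9742,-37.4360)
T_A = V + ((C−V)·d_A)·d_A = V + 6.0600·d_A = (13.0011,-25.7337)
T_B = V + ((C−V)·d_B)·d_B = V + 6.0600·d_B = (23.9967,-24.4211)
sweep = 180° − θ = 47.9643°

center=(19.9742,-37.4360) T_A=(13.0011,-25.7337) T_B=(23.9967,-24.4211) sweep=47.9643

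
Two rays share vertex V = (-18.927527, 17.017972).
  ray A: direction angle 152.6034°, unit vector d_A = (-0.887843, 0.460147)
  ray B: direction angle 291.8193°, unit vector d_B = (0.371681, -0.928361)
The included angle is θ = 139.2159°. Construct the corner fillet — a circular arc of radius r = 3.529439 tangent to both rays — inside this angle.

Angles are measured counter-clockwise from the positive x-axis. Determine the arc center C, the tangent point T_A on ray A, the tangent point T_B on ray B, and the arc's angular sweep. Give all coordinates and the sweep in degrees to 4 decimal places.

bisector direction at 222.2114° = (-0.740672,-0.671867)
center distance |VC| = r/sin(θ/2) = 3.529439/sin(69.6080°) = 3.765416
C = V + |VC|·bis = (-21.7165,14.4881)
T_A = V + ((C−V)·d_A)·d_A = V + 1.3120·d_A = (-20.0924,17.6217)
T_B = V + ((C−V)·d_B)·d_B = V + 1.3120·d_B = (-18.4399,15.7999)
sweep = 180° − θ = 40.7841°

center=(-21.7165,14.4881) T_A=(-20.0924,17.6217) T_B=(-18.4399,15.7999) sweep=40.7841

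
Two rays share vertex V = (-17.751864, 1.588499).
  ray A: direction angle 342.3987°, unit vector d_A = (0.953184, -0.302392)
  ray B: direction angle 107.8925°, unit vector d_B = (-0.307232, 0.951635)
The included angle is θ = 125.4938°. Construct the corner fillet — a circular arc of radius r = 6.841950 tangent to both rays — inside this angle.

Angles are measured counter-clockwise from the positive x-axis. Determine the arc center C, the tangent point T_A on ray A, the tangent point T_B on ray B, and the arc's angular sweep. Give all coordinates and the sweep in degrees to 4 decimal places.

center=(-12.3236,7.0444) T_A=(-14.3926,0.5228) T_B=(-18.8346,4.9423) sweep=54.5062

bisector direction at 45.1456° = (0.705308,0.708901)
center distance |VC| = r/sin(θ/2) = 6.841950/sin(62.7469°) = 7.696298
C = V + |VC|·bis = (-12.3236,7.0444)
T_A = V + ((C−V)·d_A)·d_A = V + 3.5243·d_A = (-14.3926,0.5228)
T_B = V + ((C−V)·d_B)·d_B = V + 3.5243·d_B = (-18.8346,4.9423)
sweep = 180° − θ = 54.5062°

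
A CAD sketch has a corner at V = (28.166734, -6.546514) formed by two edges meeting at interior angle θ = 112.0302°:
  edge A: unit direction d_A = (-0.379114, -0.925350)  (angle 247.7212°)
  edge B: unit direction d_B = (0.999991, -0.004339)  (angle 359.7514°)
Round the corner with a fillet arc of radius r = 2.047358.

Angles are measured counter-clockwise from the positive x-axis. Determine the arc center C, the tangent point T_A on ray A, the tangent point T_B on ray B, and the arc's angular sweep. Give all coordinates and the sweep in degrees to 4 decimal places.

center=(29.5380,-8.5998) T_A=(27.6435,-7.8237) T_B=(29.5469,-6.5525) sweep=67.9698

bisector direction at 303.7363° = (0.555371,-0.831602)
center distance |VC| = r/sin(θ/2) = 2.047358/sin(56.0151°) = 2.469121
C = V + |VC|·bis = (29.5380,-8.5998)
T_A = V + ((C−V)·d_A)·d_A = V + 1.3802·d_A = (27.6435,-7.8237)
T_B = V + ((C−V)·d_B)·d_B = V + 1.3802·d_B = (29.5469,-6.5525)
sweep = 180° − θ = 67.9698°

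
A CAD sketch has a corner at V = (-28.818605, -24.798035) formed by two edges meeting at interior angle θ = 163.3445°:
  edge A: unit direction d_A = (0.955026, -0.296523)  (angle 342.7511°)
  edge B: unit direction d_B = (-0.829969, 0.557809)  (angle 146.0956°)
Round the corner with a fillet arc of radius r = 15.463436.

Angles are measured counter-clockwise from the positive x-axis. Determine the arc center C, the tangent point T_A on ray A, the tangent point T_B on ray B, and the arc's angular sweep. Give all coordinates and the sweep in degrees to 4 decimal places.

center=(-22.0716,-10.7012) T_A=(-26.6569,-25.4692) T_B=(-30.6973,-23.5354) sweep=16.6555

bisector direction at 64.4234° = (0.431718,0.902009)
center distance |VC| = r/sin(θ/2) = 15.463436/sin(81.6723°) = 15.628224
C = V + |VC|·bis = (-22.0716,-10.7012)
T_A = V + ((C−V)·d_A)·d_A = V + 2.2635·d_A = (-26.6569,-25.4692)
T_B = V + ((C−V)·d_B)·d_B = V + 2.2635·d_B = (-30.6973,-23.5354)
sweep = 180° − θ = 16.6555°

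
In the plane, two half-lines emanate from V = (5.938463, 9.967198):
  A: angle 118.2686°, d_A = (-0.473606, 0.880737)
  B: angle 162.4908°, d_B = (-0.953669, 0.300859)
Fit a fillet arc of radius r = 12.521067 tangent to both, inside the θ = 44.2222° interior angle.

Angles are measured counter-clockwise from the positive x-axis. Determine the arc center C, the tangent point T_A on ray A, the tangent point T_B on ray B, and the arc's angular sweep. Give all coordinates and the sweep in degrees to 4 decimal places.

center=(-19.6851,31.1802) T_A=(-8.6574,37.1102) T_B=(-23.4522,19.2392) sweep=135.7778

bisector direction at 140.3797° = (-0.770287,0.637697)
center distance |VC| = r/sin(θ/2) = 12.521067/sin(22.1111°) = 33.264990
C = V + |VC|·bis = (-19.6851,31.1802)
T_A = V + ((C−V)·d_A)·d_A = V + 30.8185·d_A = (-8.6574,37.1102)
T_B = V + ((C−V)·d_B)·d_B = V + 30.8185·d_B = (-23.4522,19.2392)
sweep = 180° − θ = 135.7778°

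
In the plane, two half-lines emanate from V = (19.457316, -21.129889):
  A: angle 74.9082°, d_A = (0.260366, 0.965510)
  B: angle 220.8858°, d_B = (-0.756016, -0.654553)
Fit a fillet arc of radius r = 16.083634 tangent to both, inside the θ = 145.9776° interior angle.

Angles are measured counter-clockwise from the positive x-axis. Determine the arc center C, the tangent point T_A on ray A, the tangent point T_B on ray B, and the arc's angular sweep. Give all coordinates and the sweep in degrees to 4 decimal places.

bisector direction at 147.8970° = (-0.847094,0.531443)
center distance |VC| = r/sin(θ/2) = 16.083634/sin(72.9888°) = 16.819529
C = V + |VC|·bis = (5.2096,-12.1913)
T_A = V + ((C−V)·d_A)·d_A = V + 4.9207·d_A = (20.7385,-16.3789)
T_B = V + ((C−V)·d_B)·d_B = V + 4.9207·d_B = (15.7372,-24.3507)
sweep = 180° − θ = 34.0224°

center=(5.2096,-12.1913) T_A=(20.7385,-16.3789) T_B=(15.7372,-24.3507) sweep=34.0224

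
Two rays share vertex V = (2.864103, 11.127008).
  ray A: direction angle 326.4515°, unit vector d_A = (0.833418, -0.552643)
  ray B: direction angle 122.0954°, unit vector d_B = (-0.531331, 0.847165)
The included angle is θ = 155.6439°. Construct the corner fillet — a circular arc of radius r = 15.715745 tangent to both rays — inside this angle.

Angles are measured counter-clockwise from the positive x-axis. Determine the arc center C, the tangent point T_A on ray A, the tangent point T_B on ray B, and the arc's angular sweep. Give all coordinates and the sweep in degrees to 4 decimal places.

center=(14.3759,22.3505) T_A=(5.6907,9.2527) T_B=(1.0621,14.0002) sweep=24.3561

bisector direction at 44.2735° = (0.716016,0.698084)
center distance |VC| = r/sin(θ/2) = 15.715745/sin(77.8220°) = 16.077541
C = V + |VC|·bis = (14.3759,22.3505)
T_A = V + ((C−V)·d_A)·d_A = V + 3.3916·d_A = (5.6907,9.2527)
T_B = V + ((C−V)·d_B)·d_B = V + 3.3916·d_B = (1.0621,14.0002)
sweep = 180° − θ = 24.3561°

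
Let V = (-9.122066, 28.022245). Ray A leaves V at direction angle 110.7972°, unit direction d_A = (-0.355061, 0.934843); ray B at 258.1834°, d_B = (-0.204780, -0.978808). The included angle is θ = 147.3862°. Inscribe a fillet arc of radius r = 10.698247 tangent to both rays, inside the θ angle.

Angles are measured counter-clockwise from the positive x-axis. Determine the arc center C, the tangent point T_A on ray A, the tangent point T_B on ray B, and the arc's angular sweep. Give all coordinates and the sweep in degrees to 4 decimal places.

center=(-20.2345,27.1496) T_A=(-10.2333,30.9481) T_B=(-9.7630,24.9588) sweep=32.6138

bisector direction at 184.4903° = (-0.996931,-0.078290)
center distance |VC| = r/sin(θ/2) = 10.698247/sin(73.6931°) = 11.146661
C = V + |VC|·bis = (-20.2345,27.1496)
T_A = V + ((C−V)·d_A)·d_A = V + 3.1298·d_A = (-10.2333,30.9481)
T_B = V + ((C−V)·d_B)·d_B = V + 3.1298·d_B = (-9.7630,24.9588)
sweep = 180° − θ = 32.6138°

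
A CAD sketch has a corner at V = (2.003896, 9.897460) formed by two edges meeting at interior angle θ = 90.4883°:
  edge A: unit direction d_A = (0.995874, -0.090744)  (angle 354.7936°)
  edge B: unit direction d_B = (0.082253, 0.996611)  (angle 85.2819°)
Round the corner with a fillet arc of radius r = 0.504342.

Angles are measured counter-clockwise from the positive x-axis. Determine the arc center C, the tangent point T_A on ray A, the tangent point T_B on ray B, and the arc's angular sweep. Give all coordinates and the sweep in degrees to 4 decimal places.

center=(2.5477,10.3543) T_A=(2.5019,9.8521) T_B=(2.0450,10.3958) sweep=89.5117

bisector direction at 40.0378° = (0.765621,0.643292)
center distance |VC| = r/sin(θ/2) = 0.504342/sin(45.2441°) = 0.710227
C = V + |VC|·bis = (2.5477,10.3543)
T_A = V + ((C−V)·d_A)·d_A = V + 0.5001·d_A = (2.5019,9.8521)
T_B = V + ((C−V)·d_B)·d_B = V + 0.5001·d_B = (2.0450,10.3958)
sweep = 180° − θ = 89.5117°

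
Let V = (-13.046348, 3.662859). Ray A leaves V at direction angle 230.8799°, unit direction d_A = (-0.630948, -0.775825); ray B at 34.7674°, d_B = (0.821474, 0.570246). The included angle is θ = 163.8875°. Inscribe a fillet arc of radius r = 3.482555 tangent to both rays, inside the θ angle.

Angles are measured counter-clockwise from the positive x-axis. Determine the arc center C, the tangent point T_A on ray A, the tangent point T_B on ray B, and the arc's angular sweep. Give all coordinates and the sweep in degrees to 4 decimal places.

center=(-10.6555,1.0831) T_A=(-13.3574,3.2804) T_B=(-12.6414,3.9439) sweep=16.1125

bisector direction at 312.8236° = (0.679744,-0.733449)
center distance |VC| = r/sin(θ/2) = 3.482555/sin(81.9437°) = 3.517267
C = V + |VC|·bis = (-10.6555,1.0831)
T_A = V + ((C−V)·d_A)·d_A = V + 0.4929·d_A = (-13.3574,3.2804)
T_B = V + ((C−V)·d_B)·d_B = V + 0.4929·d_B = (-12.6414,3.9439)
sweep = 180° − θ = 16.1125°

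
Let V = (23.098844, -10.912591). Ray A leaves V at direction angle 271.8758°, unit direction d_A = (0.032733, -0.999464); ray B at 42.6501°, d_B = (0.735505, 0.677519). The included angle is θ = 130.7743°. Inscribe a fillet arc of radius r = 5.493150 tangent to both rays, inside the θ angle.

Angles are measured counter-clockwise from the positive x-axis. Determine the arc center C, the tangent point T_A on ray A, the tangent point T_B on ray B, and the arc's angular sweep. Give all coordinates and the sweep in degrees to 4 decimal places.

bisector direction at 337.2629° = (0.922288,-0.386503)
center distance |VC| = r/sin(θ/2) = 5.493150/sin(65.3872°) = 6.042121
C = V + |VC|·bis = (28.6714,-13.2479)
T_A = V + ((C−V)·d_A)·d_A = V + 2.5165·d_A = (23.1812,-13.4277)
T_B = V + ((C−V)·d_B)·d_B = V + 2.5165·d_B = (24.9497,-9.2076)
sweep = 180° − θ = 49.2257°

center=(28.6714,-13.2479) T_A=(23.1812,-13.4277) T_B=(24.9497,-9.2076) sweep=49.2257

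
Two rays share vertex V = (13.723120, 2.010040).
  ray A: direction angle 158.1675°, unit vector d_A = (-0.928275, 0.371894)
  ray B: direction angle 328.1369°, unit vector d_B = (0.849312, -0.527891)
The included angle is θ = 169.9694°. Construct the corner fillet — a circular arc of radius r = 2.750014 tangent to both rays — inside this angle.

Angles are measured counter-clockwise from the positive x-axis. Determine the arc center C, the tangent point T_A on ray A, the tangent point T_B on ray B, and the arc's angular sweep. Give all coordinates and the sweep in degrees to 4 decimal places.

center=(12.4764,-0.4530) T_A=(13.4991,2.0998) T_B=(13.9281,1.8826) sweep=10.0306

bisector direction at 243.1522° = (-0.451622,-0.892209)
center distance |VC| = r/sin(θ/2) = 2.750014/sin(84.9847°) = 2.760583
C = V + |VC|·bis = (12.4764,-0.4530)
T_A = V + ((C−V)·d_A)·d_A = V + 0.2413·d_A = (13.4991,2.0998)
T_B = V + ((C−V)·d_B)·d_B = V + 0.2413·d_B = (13.9281,1.8826)
sweep = 180° − θ = 10.0306°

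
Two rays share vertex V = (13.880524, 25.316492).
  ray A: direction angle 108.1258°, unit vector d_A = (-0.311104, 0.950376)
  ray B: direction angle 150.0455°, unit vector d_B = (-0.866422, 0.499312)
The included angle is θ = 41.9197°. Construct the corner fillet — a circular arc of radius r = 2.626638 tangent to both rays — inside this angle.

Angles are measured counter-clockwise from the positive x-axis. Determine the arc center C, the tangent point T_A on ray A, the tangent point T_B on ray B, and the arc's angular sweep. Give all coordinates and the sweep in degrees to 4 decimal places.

center=(9.2510,31.0160) T_A=(11.7473,31.8332) T_B=(7.9395,28.7403) sweep=138.0803

bisector direction at 129.0857° = (-0.630481,0.776204)
center distance |VC| = r/sin(θ/2) = 2.626638/sin(20.9598°) = 7.342851
C = V + |VC|·bis = (9.2510,31.0160)
T_A = V + ((C−V)·d_A)·d_A = V + 6.8570·d_A = (11.7473,31.8332)
T_B = V + ((C−V)·d_B)·d_B = V + 6.8570·d_B = (7.9395,28.7403)
sweep = 180° − θ = 138.0803°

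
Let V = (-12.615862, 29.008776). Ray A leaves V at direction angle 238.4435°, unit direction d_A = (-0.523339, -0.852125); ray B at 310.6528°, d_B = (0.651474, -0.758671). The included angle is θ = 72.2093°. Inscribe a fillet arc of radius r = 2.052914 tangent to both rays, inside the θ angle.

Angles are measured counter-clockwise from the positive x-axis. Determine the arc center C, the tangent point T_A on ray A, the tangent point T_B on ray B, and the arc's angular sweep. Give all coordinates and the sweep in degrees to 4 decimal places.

center=(-12.3396,25.5359) T_A=(-14.0889,26.6102) T_B=(-10.7821,26.8733) sweep=107.7907

bisector direction at 274.5482° = (0.079297,-0.996851)
center distance |VC| = r/sin(θ/2) = 2.052914/sin(36.1046°) = 3.483873
C = V + |VC|·bis = (-12.3396,25.5359)
T_A = V + ((C−V)·d_A)·d_A = V + 2.8148·d_A = (-14.0889,26.6102)
T_B = V + ((C−V)·d_B)·d_B = V + 2.8148·d_B = (-10.7821,26.8733)
sweep = 180° − θ = 107.7907°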